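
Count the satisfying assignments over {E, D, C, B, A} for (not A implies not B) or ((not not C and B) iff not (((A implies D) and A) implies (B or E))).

Initial set: {((not A implies not B) or ((not not C and B) iff not (((A implies D) and A) implies (B or E))))}.
((not A implies not B) or ((not not C and B) iff not (((A implies D) and A) implies (B or E)))): β-rule — branch into (not A implies not B)  //  ((not not C and B) iff not (((A implies D) and A) implies (B or E))).
  branch 1 (add (not A implies not B)):
    (not A implies not B): β-rule — branch into not not A  //  not B.
      branch 1.1 (add not not A):
        ○ open, literals {A=T}.
      branch 1.2 (add not B):
        ○ open, literals {B=F}.
  branch 2 (add ((not not C and B) iff not (((A implies D) and A) implies (B or E)))):
    ((not not C and B) iff not (((A implies D) and A) implies (B or E))): β-rule — branch into (not not C and B), not (((A implies D) and A) implies (B or E))  //  not (not not C and B), not not (((A implies D) and A) implies (B or E)).
      branch 2.1 (add (not not C and B), not (((A implies D) and A) implies (B or E))):
        (not not C and B): α-rule — add not not C, B.
        not (((A implies D) and A) implies (B or E)): α-rule — add ((A implies D) and A), not (B or E).
        not not C: drop double negation, giving C.
        ((A implies D) and A): α-rule — add (A implies D), A.
        not (B or E): α-rule — add not B, not E.
        × closes — contains both B and not B.
      branch 2.2 (add not (not not C and B), not not (((A implies D) and A) implies (B or E))):
        not (not not C and B): β-rule — branch into not not not C  //  not B.
          branch 2.2.1 (add not not not C):
            not not not C: drop double negation, giving not C.
            not not (((A implies D) and A) implies (B or E)): β-rule — branch into not ((A implies D) and A)  //  (B or E).
              branch 2.2.1.1 (add not ((A implies D) and A)):
                not ((A implies D) and A): β-rule — branch into not (A implies D)  //  not A.
                  branch 2.2.1.1.1 (add not (A implies D)):
                    not (A implies D): α-rule — add A, not D.
                    ○ open, literals {A=T, C=F, D=F}.
                  branch 2.2.1.1.2 (add not A):
                    ○ open, literals {A=F, C=F}.
              branch 2.2.1.2 (add (B or E)):
                (B or E): β-rule — branch into B  //  E.
                  branch 2.2.1.2.1 (add B):
                    ○ open, literals {B=T, C=F}.
                  branch 2.2.1.2.2 (add E):
                    ○ open, literals {C=F, E=T}.
          branch 2.2.2 (add not B):
            not not (((A implies D) and A) implies (B or E)): β-rule — branch into not ((A implies D) and A)  //  (B or E).
              branch 2.2.2.1 (add not ((A implies D) and A)):
                not ((A implies D) and A): β-rule — branch into not (A implies D)  //  not A.
                  branch 2.2.2.1.1 (add not (A implies D)):
                    not (A implies D): α-rule — add A, not D.
                    ○ open, literals {A=T, B=F, D=F}.
                  branch 2.2.2.1.2 (add not A):
                    ○ open, literals {A=F, B=F}.
              branch 2.2.2.2 (add (B or E)):
                (B or E): β-rule — branch into B  //  E.
                  branch 2.2.2.2.1 (add B):
                    × closes — contains both B and not B.
                  branch 2.2.2.2.2 (add E):
                    ○ open, literals {B=F, E=T}.
2 branches closed, 9 open.
Each open branch fixes some atoms; the unmentioned ones are free. Counting distinct full assignments: branch {A=T} (E, D, C, B) contributes 16 new; branch {B=F} (E, D, C, A) contributes 8 new; branch {A=T, C=F, D=F} (E, B) contributes 0 new; branch {A=F, C=F} (E, D, B) contributes 4 new; branch {B=T, C=F} (E, D, A) contributes 0 new; branch {C=F, E=T} (D, B, A) contributes 0 new; branch {A=T, B=F, D=F} (E, C) contributes 0 new; branch {A=F, B=F} (E, D, C) contributes 0 new; branch {B=F, E=T} (D, C, A) contributes 0 new. Total: 28.

28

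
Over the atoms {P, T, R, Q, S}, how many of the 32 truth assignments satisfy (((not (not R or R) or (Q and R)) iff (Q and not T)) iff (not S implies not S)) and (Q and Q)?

8

Initial set: {((((not (not R or R) or (Q and R)) iff (Q and not T)) iff (not S implies not S)) and (Q and Q))}.
((((not (not R or R) or (Q and R)) iff (Q and not T)) iff (not S implies not S)) and (Q and Q)): α-rule — add (((not (not R or R) or (Q and R)) iff (Q and not T)) iff (not S implies not S)), (Q and Q).
(Q and Q): α-rule — add Q, Q.
(((not (not R or R) or (Q and R)) iff (Q and not T)) iff (not S implies not S)): β-rule — branch into ((not (not R or R) or (Q and R)) iff (Q and not T)), (not S implies not S)  //  not ((not (not R or R) or (Q and R)) iff (Q and not T)), not (not S implies not S).
  branch 1 (add ((not (not R or R) or (Q and R)) iff (Q and not T)), (not S implies not S)):
    ((not (not R or R) or (Q and R)) iff (Q and not T)): β-rule — branch into (not (not R or R) or (Q and R)), (Q and not T)  //  not (not (not R or R) or (Q and R)), not (Q and not T).
      branch 1.1 (add (not (not R or R) or (Q and R)), (Q and not T)):
        (Q and not T): α-rule — add Q, not T.
        (not S implies not S): β-rule — branch into not not S  //  not S.
          branch 1.1.1 (add not not S):
            (not (not R or R) or (Q and R)): β-rule — branch into not (not R or R)  //  (Q and R).
              branch 1.1.1.1 (add not (not R or R)):
                not (not R or R): α-rule — add not not R, not R.
                × closes — contains both R and not R.
              branch 1.1.1.2 (add (Q and R)):
                (Q and R): α-rule — add Q, R.
                ○ open, literals {Q=true, R=true, S=true, T=false}.
          branch 1.1.2 (add not S):
            (not (not R or R) or (Q and R)): β-rule — branch into not (not R or R)  //  (Q and R).
              branch 1.1.2.1 (add not (not R or R)):
                not (not R or R): α-rule — add not not R, not R.
                × closes — contains both R and not R.
              branch 1.1.2.2 (add (Q and R)):
                (Q and R): α-rule — add Q, R.
                ○ open, literals {Q=true, R=true, S=false, T=false}.
      branch 1.2 (add not (not (not R or R) or (Q and R)), not (Q and not T)):
        not (not (not R or R) or (Q and R)): α-rule — add not not (not R or R), not (Q and R).
        (not S implies not S): β-rule — branch into not not S  //  not S.
          branch 1.2.1 (add not not S):
            not (Q and not T): β-rule — branch into not Q  //  not not T.
              branch 1.2.1.1 (add not Q):
                × closes — contains both Q and not Q.
              branch 1.2.1.2 (add not not T):
                not not (not R or R): β-rule — branch into not R  //  R.
                  branch 1.2.1.2.1 (add not R):
                    not (Q and R): β-rule — branch into not Q  //  not R.
                      branch 1.2.1.2.1.1 (add not Q):
                        × closes — contains both Q and not Q.
                      branch 1.2.1.2.1.2 (add not R):
                        ○ open, literals {Q=true, R=false, S=true, T=true}.
                  branch 1.2.1.2.2 (add R):
                    not (Q and R): β-rule — branch into not Q  //  not R.
                      branch 1.2.1.2.2.1 (add not Q):
                        × closes — contains both Q and not Q.
                      branch 1.2.1.2.2.2 (add not R):
                        × closes — contains both R and not R.
          branch 1.2.2 (add not S):
            not (Q and not T): β-rule — branch into not Q  //  not not T.
              branch 1.2.2.1 (add not Q):
                × closes — contains both Q and not Q.
              branch 1.2.2.2 (add not not T):
                not not (not R or R): β-rule — branch into not R  //  R.
                  branch 1.2.2.2.1 (add not R):
                    not (Q and R): β-rule — branch into not Q  //  not R.
                      branch 1.2.2.2.1.1 (add not Q):
                        × closes — contains both Q and not Q.
                      branch 1.2.2.2.1.2 (add not R):
                        ○ open, literals {Q=true, R=false, S=false, T=true}.
                  branch 1.2.2.2.2 (add R):
                    not (Q and R): β-rule — branch into not Q  //  not R.
                      branch 1.2.2.2.2.1 (add not Q):
                        × closes — contains both Q and not Q.
                      branch 1.2.2.2.2.2 (add not R):
                        × closes — contains both R and not R.
  branch 2 (add not ((not (not R or R) or (Q and R)) iff (Q and not T)), not (not S implies not S)):
    not (not S implies not S): α-rule — add not S, not not S.
    × closes — contains both S and not S.
11 branches closed, 4 open.
Each open branch fixes some atoms; the unmentioned ones are free. Counting distinct full assignments: branch {Q=true, R=true, S=true, T=false} (P) contributes 2 new; branch {Q=true, R=true, S=false, T=false} (P) contributes 2 new; branch {Q=true, R=false, S=true, T=true} (P) contributes 2 new; branch {Q=true, R=false, S=false, T=true} (P) contributes 2 new. Total: 8.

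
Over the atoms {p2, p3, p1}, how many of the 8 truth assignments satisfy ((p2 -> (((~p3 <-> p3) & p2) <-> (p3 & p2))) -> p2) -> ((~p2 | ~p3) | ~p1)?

7

Initial set: {T (((p2 -> (((~p3 <-> p3) & p2) <-> (p3 & p2))) -> p2) -> ((~p2 | ~p3) | ~p1))}.
T (((p2 -> (((~p3 <-> p3) & p2) <-> (p3 & p2))) -> p2) -> ((~p2 | ~p3) | ~p1)): β-rule — branch into F ((p2 -> (((~p3 <-> p3) & p2) <-> (p3 & p2))) -> p2)  //  T ((~p2 | ~p3) | ~p1).
  branch 1 (add F ((p2 -> (((~p3 <-> p3) & p2) <-> (p3 & p2))) -> p2)):
    F ((p2 -> (((~p3 <-> p3) & p2) <-> (p3 & p2))) -> p2): α-rule — add T (p2 -> (((~p3 <-> p3) & p2) <-> (p3 & p2))), F p2.
    T (p2 -> (((~p3 <-> p3) & p2) <-> (p3 & p2))): β-rule — branch into F p2  //  T (((~p3 <-> p3) & p2) <-> (p3 & p2)).
      branch 1.1 (add F p2):
        ○ open, literals {p2=0}.
      branch 1.2 (add T (((~p3 <-> p3) & p2) <-> (p3 & p2))):
        T (((~p3 <-> p3) & p2) <-> (p3 & p2)): β-rule — branch into T ((~p3 <-> p3) & p2), T (p3 & p2)  //  F ((~p3 <-> p3) & p2), F (p3 & p2).
          branch 1.2.1 (add T ((~p3 <-> p3) & p2), T (p3 & p2)):
            T ((~p3 <-> p3) & p2): α-rule — add T (~p3 <-> p3), T p2.
            × closes — contains both p2 and ~p2.
          branch 1.2.2 (add F ((~p3 <-> p3) & p2), F (p3 & p2)):
            F ((~p3 <-> p3) & p2): β-rule — branch into F (~p3 <-> p3)  //  F p2.
              branch 1.2.2.1 (add F (~p3 <-> p3)):
                F (p3 & p2): β-rule — branch into F p3  //  F p2.
                  branch 1.2.2.1.1 (add F p3):
                    F (~p3 <-> p3): β-rule — branch into T ~p3, F p3  //  F ~p3, T p3.
                      branch 1.2.2.1.1.1 (add T ~p3, F p3):
                        ○ open, literals {p2=0, p3=0}.
                      branch 1.2.2.1.1.2 (add F ~p3, T p3):
                        × closes — contains both p3 and ~p3.
                  branch 1.2.2.1.2 (add F p2):
                    F (~p3 <-> p3): β-rule — branch into T ~p3, F p3  //  F ~p3, T p3.
                      branch 1.2.2.1.2.1 (add T ~p3, F p3):
                        ○ open, literals {p2=0, p3=0}.
                      branch 1.2.2.1.2.2 (add F ~p3, T p3):
                        ○ open, literals {p2=0, p3=1}.
              branch 1.2.2.2 (add F p2):
                F (p3 & p2): β-rule — branch into F p3  //  F p2.
                  branch 1.2.2.2.1 (add F p3):
                    ○ open, literals {p2=0, p3=0}.
                  branch 1.2.2.2.2 (add F p2):
                    ○ open, literals {p2=0}.
  branch 2 (add T ((~p2 | ~p3) | ~p1)):
    T ((~p2 | ~p3) | ~p1): β-rule — branch into T (~p2 | ~p3)  //  T ~p1.
      branch 2.1 (add T (~p2 | ~p3)):
        T (~p2 | ~p3): β-rule — branch into T ~p2  //  T ~p3.
          branch 2.1.1 (add T ~p2):
            ○ open, literals {p2=0}.
          branch 2.1.2 (add T ~p3):
            ○ open, literals {p3=0}.
      branch 2.2 (add T ~p1):
        ○ open, literals {p1=0}.
2 branches closed, 9 open.
Each open branch fixes some atoms; the unmentioned ones are free. Counting distinct full assignments: branch {p2=0} (p3, p1) contributes 4 new; branch {p2=0, p3=0} (p1) contributes 0 new; branch {p2=0, p3=0} (p1) contributes 0 new; branch {p2=0, p3=1} (p1) contributes 0 new; branch {p2=0, p3=0} (p1) contributes 0 new; branch {p2=0} (p3, p1) contributes 0 new; branch {p2=0} (p3, p1) contributes 0 new; branch {p3=0} (p2, p1) contributes 2 new; branch {p1=0} (p2, p3) contributes 1 new. Total: 7.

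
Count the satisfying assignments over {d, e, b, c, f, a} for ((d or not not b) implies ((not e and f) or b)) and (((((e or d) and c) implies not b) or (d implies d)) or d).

Initial set: {(((d or not not b) implies ((not e and f) or b)) and (((((e or d) and c) implies not b) or (d implies d)) or d))}.
(((d or not not b) implies ((not e and f) or b)) and (((((e or d) and c) implies not b) or (d implies d)) or d)): α-rule — add ((d or not not b) implies ((not e and f) or b)), (((((e or d) and c) implies not b) or (d implies d)) or d).
((d or not not b) implies ((not e and f) or b)): β-rule — branch into not (d or not not b)  //  ((not e and f) or b).
  branch 1 (add not (d or not not b)):
    not (d or not not b): α-rule — add not d, not not not b.
    not not not b: drop double negation, giving not b.
    (((((e or d) and c) implies not b) or (d implies d)) or d): β-rule — branch into ((((e or d) and c) implies not b) or (d implies d))  //  d.
      branch 1.1 (add ((((e or d) and c) implies not b) or (d implies d))):
        ((((e or d) and c) implies not b) or (d implies d)): β-rule — branch into (((e or d) and c) implies not b)  //  (d implies d).
          branch 1.1.1 (add (((e or d) and c) implies not b)):
            (((e or d) and c) implies not b): β-rule — branch into not ((e or d) and c)  //  not b.
              branch 1.1.1.1 (add not ((e or d) and c)):
                not ((e or d) and c): β-rule — branch into not (e or d)  //  not c.
                  branch 1.1.1.1.1 (add not (e or d)):
                    not (e or d): α-rule — add not e, not d.
                    ○ open, literals {b=0, d=0, e=0}.
                  branch 1.1.1.1.2 (add not c):
                    ○ open, literals {b=0, c=0, d=0}.
              branch 1.1.1.2 (add not b):
                ○ open, literals {b=0, d=0}.
          branch 1.1.2 (add (d implies d)):
            (d implies d): β-rule — branch into not d  //  d.
              branch 1.1.2.1 (add not d):
                ○ open, literals {b=0, d=0}.
              branch 1.1.2.2 (add d):
                × closes — contains both d and not d.
      branch 1.2 (add d):
        × closes — contains both d and not d.
  branch 2 (add ((not e and f) or b)):
    (((((e or d) and c) implies not b) or (d implies d)) or d): β-rule — branch into ((((e or d) and c) implies not b) or (d implies d))  //  d.
      branch 2.1 (add ((((e or d) and c) implies not b) or (d implies d))):
        ((not e and f) or b): β-rule — branch into (not e and f)  //  b.
          branch 2.1.1 (add (not e and f)):
            (not e and f): α-rule — add not e, f.
            ((((e or d) and c) implies not b) or (d implies d)): β-rule — branch into (((e or d) and c) implies not b)  //  (d implies d).
              branch 2.1.1.1 (add (((e or d) and c) implies not b)):
                (((e or d) and c) implies not b): β-rule — branch into not ((e or d) and c)  //  not b.
                  branch 2.1.1.1.1 (add not ((e or d) and c)):
                    not ((e or d) and c): β-rule — branch into not (e or d)  //  not c.
                      branch 2.1.1.1.1.1 (add not (e or d)):
                        not (e or d): α-rule — add not e, not d.
                        ○ open, literals {d=0, e=0, f=1}.
                      branch 2.1.1.1.1.2 (add not c):
                        ○ open, literals {c=0, e=0, f=1}.
                  branch 2.1.1.1.2 (add not b):
                    ○ open, literals {b=0, e=0, f=1}.
              branch 2.1.1.2 (add (d implies d)):
                (d implies d): β-rule — branch into not d  //  d.
                  branch 2.1.1.2.1 (add not d):
                    ○ open, literals {d=0, e=0, f=1}.
                  branch 2.1.1.2.2 (add d):
                    ○ open, literals {d=1, e=0, f=1}.
          branch 2.1.2 (add b):
            ((((e or d) and c) implies not b) or (d implies d)): β-rule — branch into (((e or d) and c) implies not b)  //  (d implies d).
              branch 2.1.2.1 (add (((e or d) and c) implies not b)):
                (((e or d) and c) implies not b): β-rule — branch into not ((e or d) and c)  //  not b.
                  branch 2.1.2.1.1 (add not ((e or d) and c)):
                    not ((e or d) and c): β-rule — branch into not (e or d)  //  not c.
                      branch 2.1.2.1.1.1 (add not (e or d)):
                        not (e or d): α-rule — add not e, not d.
                        ○ open, literals {b=1, d=0, e=0}.
                      branch 2.1.2.1.1.2 (add not c):
                        ○ open, literals {b=1, c=0}.
                  branch 2.1.2.1.2 (add not b):
                    × closes — contains both b and not b.
              branch 2.1.2.2 (add (d implies d)):
                (d implies d): β-rule — branch into not d  //  d.
                  branch 2.1.2.2.1 (add not d):
                    ○ open, literals {b=1, d=0}.
                  branch 2.1.2.2.2 (add d):
                    ○ open, literals {b=1, d=1}.
      branch 2.2 (add d):
        ((not e and f) or b): β-rule — branch into (not e and f)  //  b.
          branch 2.2.1 (add (not e and f)):
            (not e and f): α-rule — add not e, f.
            ○ open, literals {d=1, e=0, f=1}.
          branch 2.2.2 (add b):
            ○ open, literals {b=1, d=1}.
3 branches closed, 15 open.
Each open branch fixes some atoms; the unmentioned ones are free. Counting distinct full assignments: branch {b=0, d=0, e=0} (c, f, a) contributes 8 new; branch {b=0, c=0, d=0} (e, f, a) contributes 4 new; branch {b=0, d=0} (e, c, f, a) contributes 4 new; branch {b=0, d=0} (e, c, f, a) contributes 0 new; branch {d=0, e=0, f=1} (b, c, a) contributes 4 new; branch {c=0, e=0, f=1} (d, b, a) contributes 4 new; branch {b=0, e=0, f=1} (d, c, a) contributes 2 new; branch {d=0, e=0, f=1} (b, c, a) contributes 0 new; branch {d=1, e=0, f=1} (b, c, a) contributes 2 new; branch {b=1, d=0, e=0} (c, f, a) contributes 4 new; branch {b=1, c=0} (d, e, f, a) contributes 10 new; branch {b=1, d=0} (e, c, f, a) contributes 4 new; branch {b=1, d=1} (e, c, f, a) contributes 6 new; branch {d=1, e=0, f=1} (b, c, a) contributes 0 new; branch {b=1, d=1} (e, c, f, a) contributes 0 new. Total: 52.

52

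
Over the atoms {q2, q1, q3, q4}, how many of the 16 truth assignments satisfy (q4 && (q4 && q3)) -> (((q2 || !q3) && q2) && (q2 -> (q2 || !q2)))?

Initial set: {((q4 && (q4 && q3)) -> (((q2 || !q3) && q2) && (q2 -> (q2 || !q2))))}.
((q4 && (q4 && q3)) -> (((q2 || !q3) && q2) && (q2 -> (q2 || !q2)))): β-rule — branch into !(q4 && (q4 && q3))  //  (((q2 || !q3) && q2) && (q2 -> (q2 || !q2))).
  branch 1 (add !(q4 && (q4 && q3))):
    !(q4 && (q4 && q3)): β-rule — branch into !q4  //  !(q4 && q3).
      branch 1.1 (add !q4):
        ○ open, literals {q4=F}.
      branch 1.2 (add !(q4 && q3)):
        !(q4 && q3): β-rule — branch into !q4  //  !q3.
          branch 1.2.1 (add !q4):
            ○ open, literals {q4=F}.
          branch 1.2.2 (add !q3):
            ○ open, literals {q3=F}.
  branch 2 (add (((q2 || !q3) && q2) && (q2 -> (q2 || !q2)))):
    (((q2 || !q3) && q2) && (q2 -> (q2 || !q2))): α-rule — add ((q2 || !q3) && q2), (q2 -> (q2 || !q2)).
    ((q2 || !q3) && q2): α-rule — add (q2 || !q3), q2.
    (q2 -> (q2 || !q2)): β-rule — branch into !q2  //  (q2 || !q2).
      branch 2.1 (add !q2):
        × closes — contains both q2 and !q2.
      branch 2.2 (add (q2 || !q2)):
        (q2 || !q3): β-rule — branch into q2  //  !q3.
          branch 2.2.1 (add q2):
            (q2 || !q2): β-rule — branch into q2  //  !q2.
              branch 2.2.1.1 (add q2):
                ○ open, literals {q2=T}.
              branch 2.2.1.2 (add !q2):
                × closes — contains both q2 and !q2.
          branch 2.2.2 (add !q3):
            (q2 || !q2): β-rule — branch into q2  //  !q2.
              branch 2.2.2.1 (add q2):
                ○ open, literals {q2=T, q3=F}.
              branch 2.2.2.2 (add !q2):
                × closes — contains both q2 and !q2.
3 branches closed, 5 open.
Each open branch fixes some atoms; the unmentioned ones are free. Counting distinct full assignments: branch {q4=F} (q2, q1, q3) contributes 8 new; branch {q4=F} (q2, q1, q3) contributes 0 new; branch {q3=F} (q2, q1, q4) contributes 4 new; branch {q2=T} (q1, q3, q4) contributes 2 new; branch {q2=T, q3=F} (q1, q4) contributes 0 new. Total: 14.

14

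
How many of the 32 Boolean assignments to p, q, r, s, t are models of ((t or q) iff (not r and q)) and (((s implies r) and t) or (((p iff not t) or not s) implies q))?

10

Initial set: {(((t or q) iff (not r and q)) and (((s implies r) and t) or (((p iff not t) or not s) implies q)))}.
(((t or q) iff (not r and q)) and (((s implies r) and t) or (((p iff not t) or not s) implies q))): α-rule — add ((t or q) iff (not r and q)), (((s implies r) and t) or (((p iff not t) or not s) implies q)).
((t or q) iff (not r and q)): β-rule — branch into (t or q), (not r and q)  //  not (t or q), not (not r and q).
  branch 1 (add (t or q), (not r and q)):
    (not r and q): α-rule — add not r, q.
    (((s implies r) and t) or (((p iff not t) or not s) implies q)): β-rule — branch into ((s implies r) and t)  //  (((p iff not t) or not s) implies q).
      branch 1.1 (add ((s implies r) and t)):
        ((s implies r) and t): α-rule — add (s implies r), t.
        (t or q): β-rule — branch into t  //  q.
          branch 1.1.1 (add t):
            (s implies r): β-rule — branch into not s  //  r.
              branch 1.1.1.1 (add not s):
                ○ open, literals {q=true, r=false, s=false, t=true}.
              branch 1.1.1.2 (add r):
                × closes — contains both r and not r.
          branch 1.1.2 (add q):
            (s implies r): β-rule — branch into not s  //  r.
              branch 1.1.2.1 (add not s):
                ○ open, literals {q=true, r=false, s=false, t=true}.
              branch 1.1.2.2 (add r):
                × closes — contains both r and not r.
      branch 1.2 (add (((p iff not t) or not s) implies q)):
        (t or q): β-rule — branch into t  //  q.
          branch 1.2.1 (add t):
            (((p iff not t) or not s) implies q): β-rule — branch into not ((p iff not t) or not s)  //  q.
              branch 1.2.1.1 (add not ((p iff not t) or not s)):
                not ((p iff not t) or not s): α-rule — add not (p iff not t), not not s.
                not (p iff not t): β-rule — branch into p, not not t  //  not p, not t.
                  branch 1.2.1.1.1 (add p, not not t):
                    ○ open, literals {p=true, q=true, r=false, s=true, t=true}.
                  branch 1.2.1.1.2 (add not p, not t):
                    × closes — contains both t and not t.
              branch 1.2.1.2 (add q):
                ○ open, literals {q=true, r=false, t=true}.
          branch 1.2.2 (add q):
            (((p iff not t) or not s) implies q): β-rule — branch into not ((p iff not t) or not s)  //  q.
              branch 1.2.2.1 (add not ((p iff not t) or not s)):
                not ((p iff not t) or not s): α-rule — add not (p iff not t), not not s.
                not (p iff not t): β-rule — branch into p, not not t  //  not p, not t.
                  branch 1.2.2.1.1 (add p, not not t):
                    ○ open, literals {p=true, q=true, r=false, s=true, t=true}.
                  branch 1.2.2.1.2 (add not p, not t):
                    ○ open, literals {p=false, q=true, r=false, s=true, t=false}.
              branch 1.2.2.2 (add q):
                ○ open, literals {q=true, r=false}.
  branch 2 (add not (t or q), not (not r and q)):
    not (t or q): α-rule — add not t, not q.
    (((s implies r) and t) or (((p iff not t) or not s) implies q)): β-rule — branch into ((s implies r) and t)  //  (((p iff not t) or not s) implies q).
      branch 2.1 (add ((s implies r) and t)):
        ((s implies r) and t): α-rule — add (s implies r), t.
        × closes — contains both t and not t.
      branch 2.2 (add (((p iff not t) or not s) implies q)):
        not (not r and q): β-rule — branch into not not r  //  not q.
          branch 2.2.1 (add not not r):
            (((p iff not t) or not s) implies q): β-rule — branch into not ((p iff not t) or not s)  //  q.
              branch 2.2.1.1 (add not ((p iff not t) or not s)):
                not ((p iff not t) or not s): α-rule — add not (p iff not t), not not s.
                not (p iff not t): β-rule — branch into p, not not t  //  not p, not t.
                  branch 2.2.1.1.1 (add p, not not t):
                    × closes — contains both t and not t.
                  branch 2.2.1.1.2 (add not p, not t):
                    ○ open, literals {p=false, q=false, r=true, s=true, t=false}.
              branch 2.2.1.2 (add q):
                × closes — contains both q and not q.
          branch 2.2.2 (add not q):
            (((p iff not t) or not s) implies q): β-rule — branch into not ((p iff not t) or not s)  //  q.
              branch 2.2.2.1 (add not ((p iff not t) or not s)):
                not ((p iff not t) or not s): α-rule — add not (p iff not t), not not s.
                not (p iff not t): β-rule — branch into p, not not t  //  not p, not t.
                  branch 2.2.2.1.1 (add p, not not t):
                    × closes — contains both t and not t.
                  branch 2.2.2.1.2 (add not p, not t):
                    ○ open, literals {p=false, q=false, s=true, t=false}.
              branch 2.2.2.2 (add q):
                × closes — contains both q and not q.
8 branches closed, 9 open.
Each open branch fixes some atoms; the unmentioned ones are free. Counting distinct full assignments: branch {q=true, r=false, s=false, t=true} (p) contributes 2 new; branch {q=true, r=false, s=false, t=true} (p) contributes 0 new; branch {p=true, q=true, r=false, s=true, t=true} (none free) contributes 1 new; branch {q=true, r=false, t=true} (p, s) contributes 1 new; branch {p=true, q=true, r=false, s=true, t=true} (none free) contributes 0 new; branch {p=false, q=true, r=false, s=true, t=false} (none free) contributes 1 new; branch {q=true, r=false} (p, s, t) contributes 3 new; branch {p=false, q=false, r=true, s=true, t=false} (none free) contributes 1 new; branch {p=false, q=false, s=true, t=false} (r) contributes 1 new. Total: 10.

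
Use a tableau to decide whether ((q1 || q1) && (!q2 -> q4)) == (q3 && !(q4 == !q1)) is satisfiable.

Satisfiable

Initial set: {(((q1 || q1) && (!q2 -> q4)) == (q3 && !(q4 == !q1)))}.
(((q1 || q1) && (!q2 -> q4)) == (q3 && !(q4 == !q1))): β-rule — branch into ((q1 || q1) && (!q2 -> q4)), (q3 && !(q4 == !q1))  //  !((q1 || q1) && (!q2 -> q4)), !(q3 && !(q4 == !q1)).
  branch 1 (add ((q1 || q1) && (!q2 -> q4)), (q3 && !(q4 == !q1))):
    ((q1 || q1) && (!q2 -> q4)): α-rule — add (q1 || q1), (!q2 -> q4).
    (q3 && !(q4 == !q1)): α-rule — add q3, !(q4 == !q1).
    (q1 || q1): β-rule — branch into q1  //  q1.
      branch 1.1 (add q1):
        (!q2 -> q4): β-rule — branch into !!q2  //  q4.
          branch 1.1.1 (add !!q2):
            !(q4 == !q1): β-rule — branch into q4, !!q1  //  !q4, !q1.
              branch 1.1.1.1 (add q4, !!q1):
                ○ open, literals {q1=T, q2=T, q3=T, q4=T}.
              branch 1.1.1.2 (add !q4, !q1):
                × closes — contains both q1 and !q1.
          branch 1.1.2 (add q4):
            !(q4 == !q1): β-rule — branch into q4, !!q1  //  !q4, !q1.
              branch 1.1.2.1 (add q4, !!q1):
                ○ open, literals {q1=T, q3=T, q4=T}.
              branch 1.1.2.2 (add !q4, !q1):
                × closes — contains both q4 and !q4.
      branch 1.2 (add q1):
        (!q2 -> q4): β-rule — branch into !!q2  //  q4.
          branch 1.2.1 (add !!q2):
            !(q4 == !q1): β-rule — branch into q4, !!q1  //  !q4, !q1.
              branch 1.2.1.1 (add q4, !!q1):
                ○ open, literals {q1=T, q2=T, q3=T, q4=T}.
              branch 1.2.1.2 (add !q4, !q1):
                × closes — contains both q1 and !q1.
          branch 1.2.2 (add q4):
            !(q4 == !q1): β-rule — branch into q4, !!q1  //  !q4, !q1.
              branch 1.2.2.1 (add q4, !!q1):
                ○ open, literals {q1=T, q3=T, q4=T}.
              branch 1.2.2.2 (add !q4, !q1):
                × closes — contains both q4 and !q4.
  branch 2 (add !((q1 || q1) && (!q2 -> q4)), !(q3 && !(q4 == !q1))):
    !((q1 || q1) && (!q2 -> q4)): β-rule — branch into !(q1 || q1)  //  !(!q2 -> q4).
      branch 2.1 (add !(q1 || q1)):
        !(q1 || q1): α-rule — add !q1, !q1.
        !(q3 && !(q4 == !q1)): β-rule — branch into !q3  //  !!(q4 == !q1).
          branch 2.1.1 (add !q3):
            ○ open, literals {q1=F, q3=F}.
          branch 2.1.2 (add !!(q4 == !q1)):
            !!(q4 == !q1): β-rule — branch into q4, !q1  //  !q4, !!q1.
              branch 2.1.2.1 (add q4, !q1):
                ○ open, literals {q1=F, q4=T}.
              branch 2.1.2.2 (add !q4, !!q1):
                × closes — contains both q1 and !q1.
      branch 2.2 (add !(!q2 -> q4)):
        !(!q2 -> q4): α-rule — add !q2, !q4.
        !(q3 && !(q4 == !q1)): β-rule — branch into !q3  //  !!(q4 == !q1).
          branch 2.2.1 (add !q3):
            ○ open, literals {q2=F, q3=F, q4=F}.
          branch 2.2.2 (add !!(q4 == !q1)):
            !!(q4 == !q1): β-rule — branch into q4, !q1  //  !q4, !!q1.
              branch 2.2.2.1 (add q4, !q1):
                × closes — contains both q4 and !q4.
              branch 2.2.2.2 (add !q4, !!q1):
                ○ open, literals {q1=T, q2=F, q4=F}.
6 branches closed, 8 open.
An open branch gives a satisfying assignment: q1=T, q2=T, q3=T, q4=T.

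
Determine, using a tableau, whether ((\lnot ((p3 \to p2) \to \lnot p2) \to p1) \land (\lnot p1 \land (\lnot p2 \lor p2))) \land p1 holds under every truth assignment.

Not valid

Assume the negation and expand:
Initial set: {\lnot (((\lnot ((p3 \to p2) \to \lnot p2) \to p1) \land (\lnot p1 \land (\lnot p2 \lor p2))) \land p1)}.
\lnot (((\lnot ((p3 \to p2) \to \lnot p2) \to p1) \land (\lnot p1 \land (\lnot p2 \lor p2))) \land p1): β-rule — branch into \lnot ((\lnot ((p3 \to p2) \to \lnot p2) \to p1) \land (\lnot p1 \land (\lnot p2 \lor p2)))  //  \lnot p1.
  branch 1 (add \lnot ((\lnot ((p3 \to p2) \to \lnot p2) \to p1) \land (\lnot p1 \land (\lnot p2 \lor p2)))):
    \lnot ((\lnot ((p3 \to p2) \to \lnot p2) \to p1) \land (\lnot p1 \land (\lnot p2 \lor p2))): β-rule — branch into \lnot (\lnot ((p3 \to p2) \to \lnot p2) \to p1)  //  \lnot (\lnot p1 \land (\lnot p2 \lor p2)).
      branch 1.1 (add \lnot (\lnot ((p3 \to p2) \to \lnot p2) \to p1)):
        \lnot (\lnot ((p3 \to p2) \to \lnot p2) \to p1): α-rule — add \lnot ((p3 \to p2) \to \lnot p2), \lnot p1.
        \lnot ((p3 \to p2) \to \lnot p2): α-rule — add (p3 \to p2), \lnot \lnot p2.
        (p3 \to p2): β-rule — branch into \lnot p3  //  p2.
          branch 1.1.1 (add \lnot p3):
            ○ open, literals {p1=false, p2=true, p3=false}.
          branch 1.1.2 (add p2):
            ○ open, literals {p1=false, p2=true}.
      branch 1.2 (add \lnot (\lnot p1 \land (\lnot p2 \lor p2))):
        \lnot (\lnot p1 \land (\lnot p2 \lor p2)): β-rule — branch into \lnot \lnot p1  //  \lnot (\lnot p2 \lor p2).
          branch 1.2.1 (add \lnot \lnot p1):
            ○ open, literals {p1=true}.
          branch 1.2.2 (add \lnot (\lnot p2 \lor p2)):
            \lnot (\lnot p2 \lor p2): α-rule — add \lnot \lnot p2, \lnot p2.
            × closes — contains both p2 and \lnot p2.
  branch 2 (add \lnot p1):
    ○ open, literals {p1=false}.
1 branch closed, 4 open.
An open branch gives a countermodel: p1=false, p2=true, p3=false (unmentioned atoms arbitrary); under it the original formula is false.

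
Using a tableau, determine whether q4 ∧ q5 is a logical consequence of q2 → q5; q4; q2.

Yes

Initial set: {T (q2 → q5); T q4; T q2; F (q4 ∧ q5)}.
T (q2 → q5): β-rule — branch into F q2  //  T q5.
  branch 1 (add F q2):
    × closes — contains both q2 and ¬q2.
  branch 2 (add T q5):
    F (q4 ∧ q5): β-rule — branch into F q4  //  F q5.
      branch 2.1 (add F q4):
        × closes — contains both q4 and ¬q4.
      branch 2.2 (add F q5):
        × closes — contains both q5 and ¬q5.
All 3 branches close.
Every branch closed, so the premises entail the conclusion.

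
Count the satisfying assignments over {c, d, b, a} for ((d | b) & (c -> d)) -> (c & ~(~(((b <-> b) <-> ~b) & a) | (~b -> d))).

6

Initial set: {(((d | b) & (c -> d)) -> (c & ~(~(((b <-> b) <-> ~b) & a) | (~b -> d))))}.
(((d | b) & (c -> d)) -> (c & ~(~(((b <-> b) <-> ~b) & a) | (~b -> d)))): β-rule — branch into ~((d | b) & (c -> d))  //  (c & ~(~(((b <-> b) <-> ~b) & a) | (~b -> d))).
  branch 1 (add ~((d | b) & (c -> d))):
    ~((d | b) & (c -> d)): β-rule — branch into ~(d | b)  //  ~(c -> d).
      branch 1.1 (add ~(d | b)):
        ~(d | b): α-rule — add ~d, ~b.
        ○ open, literals {b=F, d=F}.
      branch 1.2 (add ~(c -> d)):
        ~(c -> d): α-rule — add c, ~d.
        ○ open, literals {c=T, d=F}.
  branch 2 (add (c & ~(~(((b <-> b) <-> ~b) & a) | (~b -> d)))):
    (c & ~(~(((b <-> b) <-> ~b) & a) | (~b -> d))): α-rule — add c, ~(~(((b <-> b) <-> ~b) & a) | (~b -> d)).
    ~(~(((b <-> b) <-> ~b) & a) | (~b -> d)): α-rule — add ~~(((b <-> b) <-> ~b) & a), ~(~b -> d).
    ~~(((b <-> b) <-> ~b) & a): α-rule — add ((b <-> b) <-> ~b), a.
    ~(~b -> d): α-rule — add ~b, ~d.
    ((b <-> b) <-> ~b): β-rule — branch into (b <-> b), ~b  //  ~(b <-> b), ~~b.
      branch 2.1 (add (b <-> b), ~b):
        (b <-> b): β-rule — branch into b, b  //  ~b, ~b.
          branch 2.1.1 (add b, b):
            × closes — contains both b and ~b.
          branch 2.1.2 (add ~b, ~b):
            ○ open, literals {a=T, b=F, c=T, d=F}.
      branch 2.2 (add ~(b <-> b), ~~b):
        × closes — contains both b and ~b.
2 branches closed, 3 open.
Each open branch fixes some atoms; the unmentioned ones are free. Counting distinct full assignments: branch {b=F, d=F} (c, a) contributes 4 new; branch {c=T, d=F} (b, a) contributes 2 new; branch {a=T, b=F, c=T, d=F} (none free) contributes 0 new. Total: 6.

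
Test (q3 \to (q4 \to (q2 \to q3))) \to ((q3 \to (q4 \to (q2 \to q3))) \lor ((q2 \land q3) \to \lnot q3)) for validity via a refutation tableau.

Assume the negation and expand:
Initial set: {F ((q3 \to (q4 \to (q2 \to q3))) \to ((q3 \to (q4 \to (q2 \to q3))) \lor ((q2 \land q3) \to \lnot q3)))}.
F ((q3 \to (q4 \to (q2 \to q3))) \to ((q3 \to (q4 \to (q2 \to q3))) \lor ((q2 \land q3) \to \lnot q3))): α-rule — add T (q3 \to (q4 \to (q2 \to q3))), F ((q3 \to (q4 \to (q2 \to q3))) \lor ((q2 \land q3) \to \lnot q3)).
F ((q3 \to (q4 \to (q2 \to q3))) \lor ((q2 \land q3) \to \lnot q3)): α-rule — add F (q3 \to (q4 \to (q2 \to q3))), F ((q2 \land q3) \to \lnot q3).
F (q3 \to (q4 \to (q2 \to q3))): α-rule — add T q3, F (q4 \to (q2 \to q3)).
F ((q2 \land q3) \to \lnot q3): α-rule — add T (q2 \land q3), F \lnot q3.
F (q4 \to (q2 \to q3)): α-rule — add T q4, F (q2 \to q3).
T (q2 \land q3): α-rule — add T q2, T q3.
F (q2 \to q3): α-rule — add T q2, F q3.
× closes — contains both q3 and \lnot q3.
All 1 branch closes.
Every branch closed, so the negation is unsatisfiable and the formula is valid.

Valid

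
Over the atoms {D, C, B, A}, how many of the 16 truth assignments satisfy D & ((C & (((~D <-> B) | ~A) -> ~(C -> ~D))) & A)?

Initial set: {(D & ((C & (((~D <-> B) | ~A) -> ~(C -> ~D))) & A))}.
(D & ((C & (((~D <-> B) | ~A) -> ~(C -> ~D))) & A)): α-rule — add D, ((C & (((~D <-> B) | ~A) -> ~(C -> ~D))) & A).
((C & (((~D <-> B) | ~A) -> ~(C -> ~D))) & A): α-rule — add (C & (((~D <-> B) | ~A) -> ~(C -> ~D))), A.
(C & (((~D <-> B) | ~A) -> ~(C -> ~D))): α-rule — add C, (((~D <-> B) | ~A) -> ~(C -> ~D)).
(((~D <-> B) | ~A) -> ~(C -> ~D)): β-rule — branch into ~((~D <-> B) | ~A)  //  ~(C -> ~D).
  branch 1 (add ~((~D <-> B) | ~A)):
    ~((~D <-> B) | ~A): α-rule — add ~(~D <-> B), ~~A.
    ~(~D <-> B): β-rule — branch into ~D, ~B  //  ~~D, B.
      branch 1.1 (add ~D, ~B):
        × closes — contains both D and ~D.
      branch 1.2 (add ~~D, B):
        ○ open, literals {A=T, B=T, C=T, D=T}.
  branch 2 (add ~(C -> ~D)):
    ~(C -> ~D): α-rule — add C, ~~D.
    ○ open, literals {A=T, C=T, D=T}.
1 branch closed, 2 open.
Each open branch fixes some atoms; the unmentioned ones are free. Counting distinct full assignments: branch {A=T, B=T, C=T, D=T} (none free) contributes 1 new; branch {A=T, C=T, D=T} (B) contributes 1 new. Total: 2.

2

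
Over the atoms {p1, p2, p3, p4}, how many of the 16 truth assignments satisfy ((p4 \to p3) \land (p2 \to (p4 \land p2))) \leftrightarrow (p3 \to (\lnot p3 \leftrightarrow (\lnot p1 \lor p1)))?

4

Initial set: {(((p4 \to p3) \land (p2 \to (p4 \land p2))) \leftrightarrow (p3 \to (\lnot p3 \leftrightarrow (\lnot p1 \lor p1))))}.
(((p4 \to p3) \land (p2 \to (p4 \land p2))) \leftrightarrow (p3 \to (\lnot p3 \leftrightarrow (\lnot p1 \lor p1)))): β-rule — branch into ((p4 \to p3) \land (p2 \to (p4 \land p2))), (p3 \to (\lnot p3 \leftrightarrow (\lnot p1 \lor p1)))  //  \lnot ((p4 \to p3) \land (p2 \to (p4 \land p2))), \lnot (p3 \to (\lnot p3 \leftrightarrow (\lnot p1 \lor p1))).
  branch 1 (add ((p4 \to p3) \land (p2 \to (p4 \land p2))), (p3 \to (\lnot p3 \leftrightarrow (\lnot p1 \lor p1)))):
    ((p4 \to p3) \land (p2 \to (p4 \land p2))): α-rule — add (p4 \to p3), (p2 \to (p4 \land p2)).
    (p3 \to (\lnot p3 \leftrightarrow (\lnot p1 \lor p1))): β-rule — branch into \lnot p3  //  (\lnot p3 \leftrightarrow (\lnot p1 \lor p1)).
      branch 1.1 (add \lnot p3):
        (p4 \to p3): β-rule — branch into \lnot p4  //  p3.
          branch 1.1.1 (add \lnot p4):
            (p2 \to (p4 \land p2)): β-rule — branch into \lnot p2  //  (p4 \land p2).
              branch 1.1.1.1 (add \lnot p2):
                ○ open, literals {p2=0, p3=0, p4=0}.
              branch 1.1.1.2 (add (p4 \land p2)):
                (p4 \land p2): α-rule — add p4, p2.
                × closes — contains both p4 and \lnot p4.
          branch 1.1.2 (add p3):
            × closes — contains both p3 and \lnot p3.
      branch 1.2 (add (\lnot p3 \leftrightarrow (\lnot p1 \lor p1))):
        (p4 \to p3): β-rule — branch into \lnot p4  //  p3.
          branch 1.2.1 (add \lnot p4):
            (p2 \to (p4 \land p2)): β-rule — branch into \lnot p2  //  (p4 \land p2).
              branch 1.2.1.1 (add \lnot p2):
                (\lnot p3 \leftrightarrow (\lnot p1 \lor p1)): β-rule — branch into \lnot p3, (\lnot p1 \lor p1)  //  \lnot \lnot p3, \lnot (\lnot p1 \lor p1).
                  branch 1.2.1.1.1 (add \lnot p3, (\lnot p1 \lor p1)):
                    (\lnot p1 \lor p1): β-rule — branch into \lnot p1  //  p1.
                      branch 1.2.1.1.1.1 (add \lnot p1):
                        ○ open, literals {p1=0, p2=0, p3=0, p4=0}.
                      branch 1.2.1.1.1.2 (add p1):
                        ○ open, literals {p1=1, p2=0, p3=0, p4=0}.
                  branch 1.2.1.1.2 (add \lnot \lnot p3, \lnot (\lnot p1 \lor p1)):
                    \lnot (\lnot p1 \lor p1): α-rule — add \lnot \lnot p1, \lnot p1.
                    × closes — contains both p1 and \lnot p1.
              branch 1.2.1.2 (add (p4 \land p2)):
                (p4 \land p2): α-rule — add p4, p2.
                × closes — contains both p4 and \lnot p4.
          branch 1.2.2 (add p3):
            (p2 \to (p4 \land p2)): β-rule — branch into \lnot p2  //  (p4 \land p2).
              branch 1.2.2.1 (add \lnot p2):
                (\lnot p3 \leftrightarrow (\lnot p1 \lor p1)): β-rule — branch into \lnot p3, (\lnot p1 \lor p1)  //  \lnot \lnot p3, \lnot (\lnot p1 \lor p1).
                  branch 1.2.2.1.1 (add \lnot p3, (\lnot p1 \lor p1)):
                    × closes — contains both p3 and \lnot p3.
                  branch 1.2.2.1.2 (add \lnot \lnot p3, \lnot (\lnot p1 \lor p1)):
                    \lnot (\lnot p1 \lor p1): α-rule — add \lnot \lnot p1, \lnot p1.
                    × closes — contains both p1 and \lnot p1.
              branch 1.2.2.2 (add (p4 \land p2)):
                (p4 \land p2): α-rule — add p4, p2.
                (\lnot p3 \leftrightarrow (\lnot p1 \lor p1)): β-rule — branch into \lnot p3, (\lnot p1 \lor p1)  //  \lnot \lnot p3, \lnot (\lnot p1 \lor p1).
                  branch 1.2.2.2.1 (add \lnot p3, (\lnot p1 \lor p1)):
                    × closes — contains both p3 and \lnot p3.
                  branch 1.2.2.2.2 (add \lnot \lnot p3, \lnot (\lnot p1 \lor p1)):
                    \lnot (\lnot p1 \lor p1): α-rule — add \lnot \lnot p1, \lnot p1.
                    × closes — contains both p1 and \lnot p1.
  branch 2 (add \lnot ((p4 \to p3) \land (p2 \to (p4 \land p2))), \lnot (p3 \to (\lnot p3 \leftrightarrow (\lnot p1 \lor p1)))):
    \lnot (p3 \to (\lnot p3 \leftrightarrow (\lnot p1 \lor p1))): α-rule — add p3, \lnot (\lnot p3 \leftrightarrow (\lnot p1 \lor p1)).
    \lnot ((p4 \to p3) \land (p2 \to (p4 \land p2))): β-rule — branch into \lnot (p4 \to p3)  //  \lnot (p2 \to (p4 \land p2)).
      branch 2.1 (add \lnot (p4 \to p3)):
        \lnot (p4 \to p3): α-rule — add p4, \lnot p3.
        × closes — contains both p3 and \lnot p3.
      branch 2.2 (add \lnot (p2 \to (p4 \land p2))):
        \lnot (p2 \to (p4 \land p2)): α-rule — add p2, \lnot (p4 \land p2).
        \lnot (\lnot p3 \leftrightarrow (\lnot p1 \lor p1)): β-rule — branch into \lnot p3, \lnot (\lnot p1 \lor p1)  //  \lnot \lnot p3, (\lnot p1 \lor p1).
          branch 2.2.1 (add \lnot p3, \lnot (\lnot p1 \lor p1)):
            × closes — contains both p3 and \lnot p3.
          branch 2.2.2 (add \lnot \lnot p3, (\lnot p1 \lor p1)):
            \lnot (p4 \land p2): β-rule — branch into \lnot p4  //  \lnot p2.
              branch 2.2.2.1 (add \lnot p4):
                (\lnot p1 \lor p1): β-rule — branch into \lnot p1  //  p1.
                  branch 2.2.2.1.1 (add \lnot p1):
                    ○ open, literals {p1=0, p2=1, p3=1, p4=0}.
                  branch 2.2.2.1.2 (add p1):
                    ○ open, literals {p1=1, p2=1, p3=1, p4=0}.
              branch 2.2.2.2 (add \lnot p2):
                × closes — contains both p2 and \lnot p2.
11 branches closed, 5 open.
Each open branch fixes some atoms; the unmentioned ones are free. Counting distinct full assignments: branch {p2=0, p3=0, p4=0} (p1) contributes 2 new; branch {p1=0, p2=0, p3=0, p4=0} (none free) contributes 0 new; branch {p1=1, p2=0, p3=0, p4=0} (none free) contributes 0 new; branch {p1=0, p2=1, p3=1, p4=0} (none free) contributes 1 new; branch {p1=1, p2=1, p3=1, p4=0} (none free) contributes 1 new. Total: 4.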